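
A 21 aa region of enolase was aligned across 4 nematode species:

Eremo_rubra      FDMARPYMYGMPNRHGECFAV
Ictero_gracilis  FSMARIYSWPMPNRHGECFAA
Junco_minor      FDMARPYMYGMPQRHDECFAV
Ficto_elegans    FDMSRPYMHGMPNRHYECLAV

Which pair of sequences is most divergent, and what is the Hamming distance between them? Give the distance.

9

Pairwise Hamming distances:
  Eremo_rubra vs Ictero_gracilis: 6
  Eremo_rubra vs Junco_minor: 2
  Eremo_rubra vs Ficto_elegans: 4
  Ictero_gracilis vs Junco_minor: 8
  Ictero_gracilis vs Ficto_elegans: 9
  Junco_minor vs Ficto_elegans: 5
The largest is 9, between Ictero_gracilis and Ficto_elegans.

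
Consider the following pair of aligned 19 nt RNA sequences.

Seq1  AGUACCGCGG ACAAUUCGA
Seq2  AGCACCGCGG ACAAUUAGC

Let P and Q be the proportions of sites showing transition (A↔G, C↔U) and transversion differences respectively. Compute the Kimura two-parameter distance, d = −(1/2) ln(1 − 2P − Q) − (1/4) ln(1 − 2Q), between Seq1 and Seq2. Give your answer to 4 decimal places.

Differing sites — 3:U/C (Ti); 17:C/A (Tv); 19:A/C (Tv).
Of the 3 differences, 1 transition and 2 transversions over 19 sites: P = 1/19 = 0.052632, Q = 2/19 = 0.105263.
d = −0.5·ln(0.789473) − 0.25·ln(0.789474) = −0.5·(-0.236390) − 0.25·(-0.236388) = 0.1773.

0.1773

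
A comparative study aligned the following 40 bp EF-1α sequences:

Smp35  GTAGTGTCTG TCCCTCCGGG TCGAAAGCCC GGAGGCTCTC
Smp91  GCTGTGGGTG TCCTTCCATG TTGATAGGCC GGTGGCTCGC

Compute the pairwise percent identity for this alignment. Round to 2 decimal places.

Mismatches occur at site 2 (T↔C), site 3 (A↔T), site 7 (T↔G), site 8 (C↔G), site 14 (C↔T), site 18 (G↔A), site 19 (G↔T), site 22 (C↔T), site 25 (A↔T), site 28 (C↔G), site 33 (A↔T), site 39 (T↔G).
28 of the 40 sites match, so the percent identity is 28/40 × 100 = 70.00%.

70.00%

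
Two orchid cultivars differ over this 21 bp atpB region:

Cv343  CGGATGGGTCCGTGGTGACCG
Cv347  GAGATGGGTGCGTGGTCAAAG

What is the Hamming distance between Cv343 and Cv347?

6

The sequences differ at positions 1 (C/G), 2 (G/A), 10 (C/G), 17 (G/C), 19 (C/A), 20 (C/A).
That gives 6 mismatches out of 21 aligned sites, so the Hamming distance is 6.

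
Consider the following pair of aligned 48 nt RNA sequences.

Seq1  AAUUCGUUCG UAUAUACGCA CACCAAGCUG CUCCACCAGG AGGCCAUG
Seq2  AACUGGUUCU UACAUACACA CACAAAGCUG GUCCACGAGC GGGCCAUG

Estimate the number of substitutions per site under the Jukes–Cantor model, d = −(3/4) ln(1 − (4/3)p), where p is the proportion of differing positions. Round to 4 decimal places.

Mismatches occur at site 3 (U/C), site 5 (C/G), site 10 (G/U), site 13 (U/C), site 18 (G/A), site 24 (C/A), site 31 (C/G), site 37 (C/G), site 40 (G/C), site 41 (A/G).
p = 10/48 = 0.208333.
d = −0.75 · ln(1 − (4/3)·0.208333) = −0.75 · ln(0.722223) = −0.75 · (-0.325421) = 0.2441.

0.2441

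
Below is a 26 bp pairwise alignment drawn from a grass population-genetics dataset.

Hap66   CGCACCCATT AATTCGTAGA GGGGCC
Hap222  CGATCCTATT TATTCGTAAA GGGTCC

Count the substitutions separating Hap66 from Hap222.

Mismatches occur at site 3 (C↔A), site 4 (A↔T), site 7 (C↔T), site 11 (A↔T), site 19 (G↔A), site 24 (G↔T).
That gives 6 mismatches out of 26 aligned sites, so the Hamming distance is 6.

6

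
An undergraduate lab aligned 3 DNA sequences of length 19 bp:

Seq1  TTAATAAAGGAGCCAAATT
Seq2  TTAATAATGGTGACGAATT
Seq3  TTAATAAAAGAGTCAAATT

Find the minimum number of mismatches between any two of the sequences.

Pairwise Hamming distances:
  Seq1 vs Seq2: 4
  Seq1 vs Seq3: 2
  Seq2 vs Seq3: 5
The smallest is 2, between Seq1 and Seq3.

2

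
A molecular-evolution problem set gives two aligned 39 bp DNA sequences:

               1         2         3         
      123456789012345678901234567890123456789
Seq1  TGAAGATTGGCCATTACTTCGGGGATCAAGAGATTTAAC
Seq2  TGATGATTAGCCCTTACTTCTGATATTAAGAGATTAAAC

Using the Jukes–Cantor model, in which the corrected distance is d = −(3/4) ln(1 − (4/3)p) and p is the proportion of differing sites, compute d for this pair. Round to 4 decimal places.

0.2396

The sequences differ at positions 4 (A/T), 9 (G/A), 13 (A/C), 21 (G/T), 23 (G/A), 24 (G/T), 27 (C/T), 36 (T/A).
p = 8/39 = 0.205128.
d = −0.75 · ln(1 − (4/3)·0.205128) = −0.75 · ln(0.726496) = −0.75 · (-0.319522) = 0.2396.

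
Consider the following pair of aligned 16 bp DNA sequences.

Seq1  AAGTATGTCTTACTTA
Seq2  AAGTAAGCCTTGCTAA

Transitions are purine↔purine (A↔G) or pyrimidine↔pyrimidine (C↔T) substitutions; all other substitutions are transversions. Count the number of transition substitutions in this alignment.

The sequences differ at positions 6 (T/A, transversion), 8 (T/C, transition), 12 (A/G, transition), 15 (T/A, transversion).
Of the 4 differences, 2 transitions and 2 transversions, so the answer is 2.

2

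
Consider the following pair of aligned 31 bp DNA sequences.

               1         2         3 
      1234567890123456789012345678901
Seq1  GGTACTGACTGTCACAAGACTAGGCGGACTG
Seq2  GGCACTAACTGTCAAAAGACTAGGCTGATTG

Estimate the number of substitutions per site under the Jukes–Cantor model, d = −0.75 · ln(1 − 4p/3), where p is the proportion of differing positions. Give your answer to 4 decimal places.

Mismatches occur at site 3 (T↔C), site 7 (G↔A), site 15 (C↔A), site 26 (G↔T), site 29 (C↔T).
p = 5/31 = 0.161290.
d = −0.75 · ln(1 − (4/3)·0.161290) = −0.75 · ln(0.784947) = −0.75 · (-0.242139) = 0.1816.

0.1816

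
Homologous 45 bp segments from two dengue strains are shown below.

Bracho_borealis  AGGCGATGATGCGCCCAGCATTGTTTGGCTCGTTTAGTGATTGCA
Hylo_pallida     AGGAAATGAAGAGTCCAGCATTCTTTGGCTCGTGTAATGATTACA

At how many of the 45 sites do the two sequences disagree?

Differing sites — 4:C/A; 5:G/A; 10:T/A; 12:C/A; 14:C/T; 23:G/C; 34:T/G; 37:G/A; 43:G/A.
That gives 9 mismatches out of 45 aligned sites, so the Hamming distance is 9.

9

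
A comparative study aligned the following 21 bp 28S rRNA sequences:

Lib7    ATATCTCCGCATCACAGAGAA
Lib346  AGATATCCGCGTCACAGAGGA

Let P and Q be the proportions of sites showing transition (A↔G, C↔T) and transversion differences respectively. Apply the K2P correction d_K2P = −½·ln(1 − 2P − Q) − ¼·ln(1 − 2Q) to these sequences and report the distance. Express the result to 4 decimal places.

0.2211

Mismatches occur at site 2 (T↔G, transversion), site 5 (C↔A, transversion), site 11 (A↔G, transition), site 20 (A↔G, transition).
Of the 4 differences, 2 transitions and 2 transversions over 21 sites: P = 2/21 = 0.095238, Q = 2/21 = 0.095238.
d = −0.5·ln(0.714286) − 0.25·ln(0.809524) = −0.5·(-0.336472) − 0.25·(-0.211309) = 0.2211.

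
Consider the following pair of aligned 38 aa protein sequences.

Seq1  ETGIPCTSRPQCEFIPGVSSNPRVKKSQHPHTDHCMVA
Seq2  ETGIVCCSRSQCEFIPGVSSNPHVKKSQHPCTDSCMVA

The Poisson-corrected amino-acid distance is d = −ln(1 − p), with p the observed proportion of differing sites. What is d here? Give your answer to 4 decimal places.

The sequences differ at positions 5 (P/V), 7 (T/C), 10 (P/S), 23 (R/H), 31 (H/C), 34 (H/S).
p = 6/38 = 0.157895.
d = −ln(1 − 0.157895) = −ln(0.842105) = 0.1719.

0.1719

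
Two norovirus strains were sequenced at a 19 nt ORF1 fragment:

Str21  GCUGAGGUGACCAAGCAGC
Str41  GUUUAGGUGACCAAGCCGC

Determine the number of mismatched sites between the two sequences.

3

Mismatches occur at site 2 (C↔U), site 4 (G↔U), site 17 (A↔C).
That gives 3 mismatches out of 19 aligned sites, so the Hamming distance is 3.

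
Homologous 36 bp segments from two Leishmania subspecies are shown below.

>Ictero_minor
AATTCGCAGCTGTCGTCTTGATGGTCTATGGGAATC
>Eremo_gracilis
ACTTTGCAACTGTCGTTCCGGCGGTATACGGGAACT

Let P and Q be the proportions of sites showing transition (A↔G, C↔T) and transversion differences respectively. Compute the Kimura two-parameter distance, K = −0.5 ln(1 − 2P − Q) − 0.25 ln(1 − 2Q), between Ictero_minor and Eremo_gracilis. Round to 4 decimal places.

0.5017

Mismatches occur at site 2 (A↔C, transversion), site 5 (C↔T, transition), site 9 (G↔A, transition), site 17 (C↔T, transition), site 18 (T↔C, transition), site 19 (T↔C, transition), site 21 (A↔G, transition), site 22 (T↔C, transition), site 26 (C↔A, transversion), site 29 (T↔C, transition), site 35 (T↔C, transition), site 36 (C↔T, transition).
Of the 12 differences, 10 transitions and 2 transversions over 36 sites: P = 10/36 = 0.277778, Q = 2/36 = 0.055556.
d = −0.5·ln(0.388888) − 0.25·ln(0.888888) = −0.5·(-0.944464) − 0.25·(-0.117784) = 0.5017.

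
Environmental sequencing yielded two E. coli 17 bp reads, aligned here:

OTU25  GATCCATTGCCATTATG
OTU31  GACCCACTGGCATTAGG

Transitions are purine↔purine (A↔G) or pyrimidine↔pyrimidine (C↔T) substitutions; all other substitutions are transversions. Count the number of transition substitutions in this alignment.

2

Mismatches occur at site 3 (T→C, transition), site 7 (T→C, transition), site 10 (C→G, transversion), site 16 (T→G, transversion).
Of the 4 differences, 2 transitions and 2 transversions, so the answer is 2.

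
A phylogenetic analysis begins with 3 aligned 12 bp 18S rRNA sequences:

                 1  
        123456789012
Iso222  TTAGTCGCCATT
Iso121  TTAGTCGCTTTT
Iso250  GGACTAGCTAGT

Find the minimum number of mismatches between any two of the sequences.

Pairwise Hamming distances:
  Iso222 vs Iso121: 2
  Iso222 vs Iso250: 6
  Iso121 vs Iso250: 6
The smallest is 2, between Iso222 and Iso121.

2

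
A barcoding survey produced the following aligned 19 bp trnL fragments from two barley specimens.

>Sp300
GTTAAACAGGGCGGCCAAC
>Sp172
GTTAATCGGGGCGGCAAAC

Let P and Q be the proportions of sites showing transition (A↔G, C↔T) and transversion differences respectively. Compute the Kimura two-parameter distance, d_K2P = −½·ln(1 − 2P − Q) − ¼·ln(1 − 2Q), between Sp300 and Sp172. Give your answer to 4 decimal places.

0.1773

The sequences differ at positions 6 (A/T, transversion), 8 (A/G, transition), 16 (C/A, transversion).
Of the 3 differences, 1 transition and 2 transversions over 19 sites: P = 1/19 = 0.052632, Q = 2/19 = 0.105263.
d = −0.5·ln(0.789473) − 0.25·ln(0.789474) = −0.5·(-0.236390) − 0.25·(-0.236388) = 0.1773.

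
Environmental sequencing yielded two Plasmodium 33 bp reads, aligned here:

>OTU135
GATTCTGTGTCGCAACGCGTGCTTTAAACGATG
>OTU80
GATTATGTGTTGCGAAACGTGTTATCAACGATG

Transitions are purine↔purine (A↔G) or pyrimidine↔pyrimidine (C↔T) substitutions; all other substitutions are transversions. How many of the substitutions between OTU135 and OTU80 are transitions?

The sequences differ at positions 5 (C/A, transversion), 11 (C/T, transition), 14 (A/G, transition), 16 (C/A, transversion), 17 (G/A, transition), 22 (C/T, transition), 24 (T/A, transversion), 26 (A/C, transversion).
Of the 8 differences, 4 transitions and 4 transversions, so the answer is 4.

4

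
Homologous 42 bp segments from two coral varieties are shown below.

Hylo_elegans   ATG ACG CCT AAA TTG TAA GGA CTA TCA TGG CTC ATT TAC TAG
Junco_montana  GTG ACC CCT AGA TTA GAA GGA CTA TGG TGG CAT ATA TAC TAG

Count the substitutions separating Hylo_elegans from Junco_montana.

Mismatches occur at site 1 (A→G), site 6 (G→C), site 11 (A→G), site 15 (G→A), site 16 (T→G), site 26 (C→G), site 27 (A→G), site 32 (T→A), site 33 (C→T), site 36 (T→A).
That gives 10 mismatches out of 42 aligned sites, so the Hamming distance is 10.

10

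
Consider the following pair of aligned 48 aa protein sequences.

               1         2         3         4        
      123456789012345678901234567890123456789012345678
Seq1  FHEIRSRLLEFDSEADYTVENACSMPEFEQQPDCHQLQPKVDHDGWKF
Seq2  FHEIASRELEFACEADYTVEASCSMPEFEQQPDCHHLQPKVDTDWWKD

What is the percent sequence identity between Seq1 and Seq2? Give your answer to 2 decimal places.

Mismatches occur at site 5 (R↔A), site 8 (L↔E), site 12 (D↔A), site 13 (S↔C), site 21 (N↔A), site 22 (A↔S), site 36 (Q↔H), site 43 (H↔T), site 45 (G↔W), site 48 (F↔D).
38 of the 48 sites match, so the percent identity is 38/48 × 100 = 79.17%.

79.17%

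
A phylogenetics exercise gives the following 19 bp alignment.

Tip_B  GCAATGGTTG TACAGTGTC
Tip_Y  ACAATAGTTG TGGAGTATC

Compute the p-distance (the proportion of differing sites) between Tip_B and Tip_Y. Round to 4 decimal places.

0.2632

The sequences differ at positions 1 (G/A), 6 (G/A), 12 (A/G), 13 (C/G), 17 (G/A).
There are 5 differences over 19 sites, so p = 5/19 = 0.2632.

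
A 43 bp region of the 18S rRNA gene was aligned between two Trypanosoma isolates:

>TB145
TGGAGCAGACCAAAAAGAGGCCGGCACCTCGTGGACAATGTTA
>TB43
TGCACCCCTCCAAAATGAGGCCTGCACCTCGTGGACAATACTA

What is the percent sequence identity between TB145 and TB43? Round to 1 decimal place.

Differing sites — 3:G/C; 5:G/C; 7:A/C; 8:G/C; 9:A/T; 16:A/T; 23:G/T; 40:G/A; 41:T/C.
34 of the 43 sites match, so the percent identity is 34/43 × 100 = 79.1%.

79.1%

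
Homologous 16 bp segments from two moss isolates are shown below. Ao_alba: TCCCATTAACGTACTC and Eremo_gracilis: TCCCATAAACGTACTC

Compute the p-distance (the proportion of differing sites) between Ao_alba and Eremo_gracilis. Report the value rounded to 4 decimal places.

0.0625

Differing sites — 7:T/A.
There are 1 differences over 16 sites, so p = 1/16 = 0.0625.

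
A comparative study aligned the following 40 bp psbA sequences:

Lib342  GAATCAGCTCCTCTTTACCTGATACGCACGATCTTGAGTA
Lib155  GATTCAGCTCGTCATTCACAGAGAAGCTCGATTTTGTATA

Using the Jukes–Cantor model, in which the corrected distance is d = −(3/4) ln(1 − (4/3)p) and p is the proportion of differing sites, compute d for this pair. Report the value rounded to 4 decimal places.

0.3831

The sequences differ at positions 3 (A/T), 11 (C/G), 14 (T/A), 17 (A/C), 18 (C/A), 20 (T/A), 23 (T/G), 25 (C/A), 28 (A/T), 33 (C/T), 37 (A/T), 38 (G/A).
p = 12/40 = 0.300000.
d = −0.75 · ln(1 − (4/3)·0.300000) = −0.75 · ln(0.600000) = −0.75 · (-0.510826) = 0.3831.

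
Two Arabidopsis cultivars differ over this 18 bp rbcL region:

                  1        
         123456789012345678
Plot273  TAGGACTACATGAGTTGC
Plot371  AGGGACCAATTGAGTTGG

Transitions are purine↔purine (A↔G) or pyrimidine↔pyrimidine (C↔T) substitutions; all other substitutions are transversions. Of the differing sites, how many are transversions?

Differing sites — 1:T/A (Tv); 2:A/G (Ti); 7:T/C (Ti); 9:C/A (Tv); 10:A/T (Tv); 18:C/G (Tv).
Of the 6 differences, 2 transitions and 4 transversions, so the answer is 4.

4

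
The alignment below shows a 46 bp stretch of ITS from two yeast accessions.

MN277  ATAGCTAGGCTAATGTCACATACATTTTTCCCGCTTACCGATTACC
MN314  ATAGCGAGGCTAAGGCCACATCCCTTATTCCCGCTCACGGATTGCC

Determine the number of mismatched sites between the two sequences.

9

Mismatches occur at site 6 (T/G), site 14 (T/G), site 16 (T/C), site 22 (A/C), site 24 (A/C), site 27 (T/A), site 36 (T/C), site 39 (C/G), site 44 (A/G).
That gives 9 mismatches out of 46 aligned sites, so the Hamming distance is 9.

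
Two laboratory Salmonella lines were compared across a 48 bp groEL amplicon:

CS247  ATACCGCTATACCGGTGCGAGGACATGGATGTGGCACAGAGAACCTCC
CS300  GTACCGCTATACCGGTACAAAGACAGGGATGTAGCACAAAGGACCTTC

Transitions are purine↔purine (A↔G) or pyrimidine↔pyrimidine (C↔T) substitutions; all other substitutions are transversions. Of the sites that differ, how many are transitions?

The sequences differ at positions 1 (A/G, transition), 17 (G/A, transition), 19 (G/A, transition), 21 (G/A, transition), 26 (T/G, transversion), 33 (G/A, transition), 39 (G/A, transition), 42 (A/G, transition), 47 (C/T, transition).
Of the 9 differences, 8 transitions and 1 transversion, so the answer is 8.

8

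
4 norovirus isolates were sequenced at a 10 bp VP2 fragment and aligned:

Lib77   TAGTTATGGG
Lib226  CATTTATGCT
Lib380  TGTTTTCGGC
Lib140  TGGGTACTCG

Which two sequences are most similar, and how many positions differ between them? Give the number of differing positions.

4

Pairwise Hamming distances:
  Lib77 vs Lib226: 4
  Lib77 vs Lib380: 5
  Lib77 vs Lib140: 5
  Lib226 vs Lib380: 6
  Lib226 vs Lib140: 7
  Lib380 vs Lib140: 6
The smallest is 4, between Lib77 and Lib226.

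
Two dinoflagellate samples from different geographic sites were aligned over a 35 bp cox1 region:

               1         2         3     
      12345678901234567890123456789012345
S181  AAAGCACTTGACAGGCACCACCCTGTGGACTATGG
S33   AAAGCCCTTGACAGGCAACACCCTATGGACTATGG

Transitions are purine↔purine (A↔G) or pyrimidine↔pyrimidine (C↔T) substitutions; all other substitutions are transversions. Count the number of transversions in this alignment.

Mismatches occur at site 6 (A↔C, transversion), site 18 (C↔A, transversion), site 25 (G↔A, transition).
Of the 3 differences, 1 transition and 2 transversions, so the answer is 2.

2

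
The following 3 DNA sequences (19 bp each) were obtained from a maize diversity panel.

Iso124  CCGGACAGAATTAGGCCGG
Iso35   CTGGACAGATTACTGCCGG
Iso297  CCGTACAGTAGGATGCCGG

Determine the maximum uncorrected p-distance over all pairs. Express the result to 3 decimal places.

Pairwise Hamming distances:
  Iso124 vs Iso35: 5
  Iso124 vs Iso297: 5
  Iso35 vs Iso297: 7
The largest is 7 mismatches, between Iso35 and Iso297; p = 7/19 = 0.368.

0.368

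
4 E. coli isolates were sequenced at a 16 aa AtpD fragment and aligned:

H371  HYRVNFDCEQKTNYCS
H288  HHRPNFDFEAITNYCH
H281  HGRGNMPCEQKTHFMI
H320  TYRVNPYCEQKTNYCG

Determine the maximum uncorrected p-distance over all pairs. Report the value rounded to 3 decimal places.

Pairwise Hamming distances:
  H371 vs H288: 6
  H371 vs H281: 8
  H371 vs H320: 4
  H288 vs H281: 11
  H288 vs H320: 9
  H281 vs H320: 9
The largest is 11 mismatches, between H288 and H281; p = 11/16 = 0.688.

0.688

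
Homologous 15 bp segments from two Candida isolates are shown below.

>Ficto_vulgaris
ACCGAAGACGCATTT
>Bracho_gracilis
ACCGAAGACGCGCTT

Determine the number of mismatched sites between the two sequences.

Mismatches occur at site 12 (A→G), site 13 (T→C).
That gives 2 mismatches out of 15 aligned sites, so the Hamming distance is 2.

2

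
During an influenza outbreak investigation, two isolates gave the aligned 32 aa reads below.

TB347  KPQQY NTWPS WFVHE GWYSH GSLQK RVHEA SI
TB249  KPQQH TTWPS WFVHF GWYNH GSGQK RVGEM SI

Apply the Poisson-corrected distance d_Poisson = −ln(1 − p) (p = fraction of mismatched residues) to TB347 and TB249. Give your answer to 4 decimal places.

0.2469

Mismatches occur at site 5 (Y/H), site 6 (N/T), site 15 (E/F), site 19 (S/N), site 23 (L/G), site 28 (H/G), site 30 (A/M).
p = 7/32 = 0.218750.
d = −ln(1 − 0.218750) = −ln(0.781250) = 0.2469.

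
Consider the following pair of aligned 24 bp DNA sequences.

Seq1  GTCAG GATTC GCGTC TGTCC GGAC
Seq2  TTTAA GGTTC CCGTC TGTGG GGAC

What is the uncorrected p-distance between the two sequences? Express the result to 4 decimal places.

The sequences differ at positions 1 (G/T), 3 (C/T), 5 (G/A), 7 (A/G), 11 (G/C), 19 (C/G), 20 (C/G).
There are 7 differences over 24 sites, so p = 7/24 = 0.2917.

0.2917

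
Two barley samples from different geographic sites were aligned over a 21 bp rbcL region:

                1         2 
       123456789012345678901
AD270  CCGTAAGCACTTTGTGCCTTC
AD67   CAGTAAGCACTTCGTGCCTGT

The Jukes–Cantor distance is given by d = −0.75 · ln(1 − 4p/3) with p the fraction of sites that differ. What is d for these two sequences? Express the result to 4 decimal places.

0.2197

Mismatches occur at site 2 (C→A), site 13 (T→C), site 20 (T→G), site 21 (C→T).
p = 4/21 = 0.190476.
d = −0.75 · ln(1 − (4/3)·0.190476) = −0.75 · ln(0.746032) = −0.75 · (-0.292987) = 0.2197.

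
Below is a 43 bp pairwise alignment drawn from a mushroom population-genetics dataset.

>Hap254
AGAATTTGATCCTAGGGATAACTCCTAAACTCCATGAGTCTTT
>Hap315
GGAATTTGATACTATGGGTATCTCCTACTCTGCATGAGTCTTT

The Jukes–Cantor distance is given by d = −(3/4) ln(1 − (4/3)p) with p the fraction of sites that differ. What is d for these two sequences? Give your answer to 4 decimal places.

0.2138

Differing sites — 1:A/G; 11:C/A; 15:G/T; 18:A/G; 21:A/T; 28:A/C; 29:A/T; 32:C/G.
p = 8/43 = 0.186047.
d = −0.75 · ln(1 − (4/3)·0.186047) = −0.75 · ln(0.751937) = −0.75 · (-0.285103) = 0.2138.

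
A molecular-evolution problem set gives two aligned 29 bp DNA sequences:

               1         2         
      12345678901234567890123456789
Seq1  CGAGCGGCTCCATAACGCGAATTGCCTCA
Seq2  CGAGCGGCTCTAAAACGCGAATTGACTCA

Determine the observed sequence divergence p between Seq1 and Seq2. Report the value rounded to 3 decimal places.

0.103

Mismatches occur at site 11 (C/T), site 13 (T/A), site 25 (C/A).
There are 3 differences over 29 sites, so p = 3/29 = 0.103.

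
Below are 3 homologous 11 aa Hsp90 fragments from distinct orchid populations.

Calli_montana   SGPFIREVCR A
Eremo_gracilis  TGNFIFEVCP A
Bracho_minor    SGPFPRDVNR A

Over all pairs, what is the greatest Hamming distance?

7

Pairwise Hamming distances:
  Calli_montana vs Eremo_gracilis: 4
  Calli_montana vs Bracho_minor: 3
  Eremo_gracilis vs Bracho_minor: 7
The largest is 7, between Eremo_gracilis and Bracho_minor.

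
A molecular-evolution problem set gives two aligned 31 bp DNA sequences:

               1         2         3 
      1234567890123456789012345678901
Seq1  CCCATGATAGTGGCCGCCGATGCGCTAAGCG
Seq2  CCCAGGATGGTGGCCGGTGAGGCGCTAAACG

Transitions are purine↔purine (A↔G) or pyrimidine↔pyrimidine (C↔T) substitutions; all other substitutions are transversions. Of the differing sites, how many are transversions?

3

The sequences differ at positions 5 (T/G, transversion), 9 (A/G, transition), 17 (C/G, transversion), 18 (C/T, transition), 21 (T/G, transversion), 29 (G/A, transition).
Of the 6 differences, 3 transitions and 3 transversions, so the answer is 3.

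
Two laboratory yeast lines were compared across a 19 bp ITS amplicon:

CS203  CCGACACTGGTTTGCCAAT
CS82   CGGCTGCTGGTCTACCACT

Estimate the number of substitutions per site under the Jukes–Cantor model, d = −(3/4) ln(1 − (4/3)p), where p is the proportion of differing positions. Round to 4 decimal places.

0.5068

Mismatches occur at site 2 (C/G), site 4 (A/C), site 5 (C/T), site 6 (A/G), site 12 (T/C), site 14 (G/A), site 18 (A/C).
p = 7/19 = 0.368421.
d = −0.75 · ln(1 − (4/3)·0.368421) = −0.75 · ln(0.508772) = −0.75 · (-0.675755) = 0.5068.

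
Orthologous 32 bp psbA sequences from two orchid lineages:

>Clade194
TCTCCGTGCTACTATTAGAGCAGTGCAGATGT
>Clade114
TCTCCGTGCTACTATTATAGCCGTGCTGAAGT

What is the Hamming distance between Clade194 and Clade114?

4

Mismatches occur at site 18 (G↔T), site 22 (A↔C), site 27 (A↔T), site 30 (T↔A).
That gives 4 mismatches out of 32 aligned sites, so the Hamming distance is 4.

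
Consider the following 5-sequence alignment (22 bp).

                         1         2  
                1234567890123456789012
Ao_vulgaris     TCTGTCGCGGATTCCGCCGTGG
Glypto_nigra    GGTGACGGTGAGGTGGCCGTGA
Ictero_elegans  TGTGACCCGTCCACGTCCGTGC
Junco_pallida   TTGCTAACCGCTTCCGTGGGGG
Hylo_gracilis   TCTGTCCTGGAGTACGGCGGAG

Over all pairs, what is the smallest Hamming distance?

7

Pairwise Hamming distances:
  Ao_vulgaris vs Glypto_nigra: 10
  Ao_vulgaris vs Ictero_elegans: 10
  Ao_vulgaris vs Junco_pallida: 10
  Ao_vulgaris vs Hylo_gracilis: 7
  Glypto_nigra vs Ictero_elegans: 11
  Glypto_nigra vs Junco_pallida: 18
  Glypto_nigra vs Hylo_gracilis: 13
  Ictero_elegans vs Junco_pallida: 16
  Ictero_elegans vs Hylo_gracilis: 14
  Junco_pallida vs Hylo_gracilis: 13
The smallest is 7, between Ao_vulgaris and Hylo_gracilis.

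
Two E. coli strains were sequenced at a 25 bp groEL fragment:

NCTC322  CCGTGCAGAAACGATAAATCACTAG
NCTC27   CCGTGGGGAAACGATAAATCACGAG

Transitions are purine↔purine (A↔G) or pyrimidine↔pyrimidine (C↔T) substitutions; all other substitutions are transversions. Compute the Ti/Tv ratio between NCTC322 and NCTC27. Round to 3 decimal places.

Mismatches occur at site 6 (C→G, transversion), site 7 (A→G, transition), site 23 (T→G, transversion).
Of the 3 differences, 1 transition and 2 transversions, so Ti/Tv = 1/2 = 0.500.

0.500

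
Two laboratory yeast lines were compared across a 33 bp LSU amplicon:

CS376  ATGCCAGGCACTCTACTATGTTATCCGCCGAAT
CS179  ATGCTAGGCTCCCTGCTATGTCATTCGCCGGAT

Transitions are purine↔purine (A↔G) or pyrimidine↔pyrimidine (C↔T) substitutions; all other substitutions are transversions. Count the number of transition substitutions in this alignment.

Differing sites — 5:C/T (Ti); 10:A/T (Tv); 12:T/C (Ti); 15:A/G (Ti); 22:T/C (Ti); 25:C/T (Ti); 31:A/G (Ti).
Of the 7 differences, 6 transitions and 1 transversion, so the answer is 6.

6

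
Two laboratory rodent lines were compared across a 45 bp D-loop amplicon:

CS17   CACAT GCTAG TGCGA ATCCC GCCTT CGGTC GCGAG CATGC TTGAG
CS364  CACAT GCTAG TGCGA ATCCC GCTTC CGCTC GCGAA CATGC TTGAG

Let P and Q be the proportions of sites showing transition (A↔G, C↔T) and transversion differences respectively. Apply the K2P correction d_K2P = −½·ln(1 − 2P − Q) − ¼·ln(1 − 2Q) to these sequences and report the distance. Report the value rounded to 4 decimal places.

The sequences differ at positions 23 (C/T, transition), 25 (T/C, transition), 28 (G/C, transversion), 35 (G/A, transition).
Of the 4 differences, 3 transitions and 1 transversion over 45 sites: P = 3/45 = 0.066667, Q = 1/45 = 0.022222.
d = −0.5·ln(0.844444) − 0.25·ln(0.955556) = −0.5·(-0.169077) − 0.25·(-0.045462) = 0.0959.

0.0959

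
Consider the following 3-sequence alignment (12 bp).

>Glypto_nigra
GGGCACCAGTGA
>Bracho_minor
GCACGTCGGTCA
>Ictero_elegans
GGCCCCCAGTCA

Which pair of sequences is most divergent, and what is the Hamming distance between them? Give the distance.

Pairwise Hamming distances:
  Glypto_nigra vs Bracho_minor: 6
  Glypto_nigra vs Ictero_elegans: 3
  Bracho_minor vs Ictero_elegans: 5
The largest is 6, between Glypto_nigra and Bracho_minor.

6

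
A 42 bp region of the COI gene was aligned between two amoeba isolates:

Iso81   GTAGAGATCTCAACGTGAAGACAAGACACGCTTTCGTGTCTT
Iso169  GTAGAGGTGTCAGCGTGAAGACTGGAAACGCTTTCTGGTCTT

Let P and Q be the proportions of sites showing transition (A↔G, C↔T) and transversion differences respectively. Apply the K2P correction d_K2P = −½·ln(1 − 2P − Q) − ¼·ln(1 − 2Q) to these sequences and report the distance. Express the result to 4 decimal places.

Differing sites — 7:A/G (Ti); 9:C/G (Tv); 13:A/G (Ti); 23:A/T (Tv); 24:A/G (Ti); 27:C/A (Tv); 36:G/T (Tv); 37:T/G (Tv).
Of the 8 differences, 3 transitions and 5 transversions over 42 sites: P = 3/42 = 0.071429, Q = 5/42 = 0.119048.
d = −0.5·ln(0.738094) − 0.25·ln(0.761904) = −0.5·(-0.303684) − 0.25·(-0.271935) = 0.2198.

0.2198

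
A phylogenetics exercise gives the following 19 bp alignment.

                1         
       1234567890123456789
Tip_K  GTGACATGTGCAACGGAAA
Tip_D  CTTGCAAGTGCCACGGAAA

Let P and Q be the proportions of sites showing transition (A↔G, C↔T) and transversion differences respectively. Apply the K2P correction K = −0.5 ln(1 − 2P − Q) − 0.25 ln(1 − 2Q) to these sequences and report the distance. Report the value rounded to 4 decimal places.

Differing sites — 1:G/C (Tv); 3:G/T (Tv); 4:A/G (Ti); 7:T/A (Tv); 12:A/C (Tv).
Of the 5 differences, 1 transition and 4 transversions over 19 sites: P = 1/19 = 0.052632, Q = 4/19 = 0.210526.
d = −0.5·ln(0.684210) − 0.25·ln(0.578948) = −0.5·(-0.379490) − 0.25·(-0.546543) = 0.3264.

0.3264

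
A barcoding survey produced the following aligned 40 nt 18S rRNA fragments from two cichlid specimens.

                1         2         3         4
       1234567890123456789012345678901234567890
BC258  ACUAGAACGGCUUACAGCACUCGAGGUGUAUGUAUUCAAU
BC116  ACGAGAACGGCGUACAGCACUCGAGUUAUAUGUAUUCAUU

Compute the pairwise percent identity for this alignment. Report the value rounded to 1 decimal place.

Differing sites — 3:U/G; 12:U/G; 26:G/U; 28:G/A; 39:A/U.
35 of the 40 sites match, so the percent identity is 35/40 × 100 = 87.5%.

87.5%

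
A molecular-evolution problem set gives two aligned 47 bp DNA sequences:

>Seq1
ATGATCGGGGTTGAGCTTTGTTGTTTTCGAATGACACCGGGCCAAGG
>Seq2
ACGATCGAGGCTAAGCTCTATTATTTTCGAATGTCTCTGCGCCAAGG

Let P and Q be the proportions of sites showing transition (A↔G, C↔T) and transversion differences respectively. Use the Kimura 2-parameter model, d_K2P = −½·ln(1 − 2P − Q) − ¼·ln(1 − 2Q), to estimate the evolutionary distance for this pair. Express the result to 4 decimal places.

The sequences differ at positions 2 (T/C, transition), 8 (G/A, transition), 11 (T/C, transition), 13 (G/A, transition), 18 (T/C, transition), 20 (G/A, transition), 23 (G/A, transition), 34 (A/T, transversion), 36 (A/T, transversion), 38 (C/T, transition), 40 (G/C, transversion).
Of the 11 differences, 8 transitions and 3 transversions over 47 sites: P = 8/47 = 0.170213, Q = 3/47 = 0.063830.
d = −0.5·ln(0.595744) − 0.25·ln(0.872340) = −0.5·(-0.517944) − 0.25·(-0.136576) = 0.2931.

0.2931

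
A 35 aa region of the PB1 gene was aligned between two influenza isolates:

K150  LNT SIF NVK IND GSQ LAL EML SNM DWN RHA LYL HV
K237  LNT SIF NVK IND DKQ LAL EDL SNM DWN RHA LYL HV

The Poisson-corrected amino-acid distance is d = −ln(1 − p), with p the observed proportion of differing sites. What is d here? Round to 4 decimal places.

The sequences differ at positions 13 (G/D), 14 (S/K), 20 (M/D).
p = 3/35 = 0.085714.
d = −ln(1 − 0.085714) = −ln(0.914286) = 0.0896.

0.0896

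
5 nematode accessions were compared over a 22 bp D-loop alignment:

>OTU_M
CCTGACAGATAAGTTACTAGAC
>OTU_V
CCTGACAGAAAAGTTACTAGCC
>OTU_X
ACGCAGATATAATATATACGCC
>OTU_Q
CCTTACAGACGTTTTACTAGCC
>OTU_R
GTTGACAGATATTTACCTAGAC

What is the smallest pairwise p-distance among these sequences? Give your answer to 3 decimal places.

0.091

Pairwise Hamming distances:
  OTU_M vs OTU_V: 2
  OTU_M vs OTU_X: 11
  OTU_M vs OTU_Q: 6
  OTU_M vs OTU_R: 6
  OTU_V vs OTU_X: 11
  OTU_V vs OTU_Q: 5
  OTU_V vs OTU_R: 8
  OTU_X vs OTU_Q: 12
  OTU_X vs OTU_R: 14
  OTU_Q vs OTU_R: 8
The smallest is 2 mismatches, between OTU_M and OTU_V; p = 2/22 = 0.091.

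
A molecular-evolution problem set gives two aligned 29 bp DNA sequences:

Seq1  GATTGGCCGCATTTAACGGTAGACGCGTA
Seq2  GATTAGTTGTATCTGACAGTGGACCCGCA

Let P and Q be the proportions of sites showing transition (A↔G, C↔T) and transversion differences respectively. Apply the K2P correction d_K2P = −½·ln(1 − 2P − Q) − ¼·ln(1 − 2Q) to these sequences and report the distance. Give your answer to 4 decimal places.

Differing sites — 5:G/A (Ti); 7:C/T (Ti); 8:C/T (Ti); 10:C/T (Ti); 13:T/C (Ti); 15:A/G (Ti); 18:G/A (Ti); 21:A/G (Ti); 25:G/C (Tv); 28:T/C (Ti).
Of the 10 differences, 9 transitions and 1 transversion over 29 sites: P = 9/29 = 0.310345, Q = 1/29 = 0.034483.
d = −0.5·ln(0.344827) − 0.25·ln(0.931034) = −0.5·(-1.064712) − 0.25·(-0.071459) = 0.5502.

0.5502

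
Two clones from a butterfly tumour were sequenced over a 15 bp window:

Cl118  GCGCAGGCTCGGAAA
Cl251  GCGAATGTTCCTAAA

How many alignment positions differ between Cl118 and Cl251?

Mismatches occur at site 4 (C/A), site 6 (G/T), site 8 (C/T), site 11 (G/C), site 12 (G/T).
That gives 5 mismatches out of 15 aligned sites, so the Hamming distance is 5.

5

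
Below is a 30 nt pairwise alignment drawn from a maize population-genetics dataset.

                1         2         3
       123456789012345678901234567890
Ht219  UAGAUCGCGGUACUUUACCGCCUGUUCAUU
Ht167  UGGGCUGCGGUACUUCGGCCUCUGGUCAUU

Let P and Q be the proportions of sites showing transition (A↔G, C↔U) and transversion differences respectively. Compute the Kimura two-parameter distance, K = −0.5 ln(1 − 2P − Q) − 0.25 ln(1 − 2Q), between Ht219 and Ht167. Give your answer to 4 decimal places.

0.4739

Differing sites — 2:A/G (Ti); 4:A/G (Ti); 5:U/C (Ti); 6:C/U (Ti); 16:U/C (Ti); 17:A/G (Ti); 18:C/G (Tv); 20:G/C (Tv); 21:C/U (Ti); 25:U/G (Tv).
Of the 10 differences, 7 transitions and 3 transversions over 30 sites: P = 7/30 = 0.233333, Q = 3/30 = 0.100000.
d = −0.5·ln(0.433334) − 0.25·ln(0.800000) = −0.5·(-0.836246) − 0.25·(-0.223144) = 0.4739.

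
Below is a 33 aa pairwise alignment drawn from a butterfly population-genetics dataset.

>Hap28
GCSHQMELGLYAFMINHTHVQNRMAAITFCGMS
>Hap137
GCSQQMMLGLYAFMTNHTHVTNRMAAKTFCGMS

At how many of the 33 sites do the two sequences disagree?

5

Mismatches occur at site 4 (H/Q), site 7 (E/M), site 15 (I/T), site 21 (Q/T), site 27 (I/K).
That gives 5 mismatches out of 33 aligned sites, so the Hamming distance is 5.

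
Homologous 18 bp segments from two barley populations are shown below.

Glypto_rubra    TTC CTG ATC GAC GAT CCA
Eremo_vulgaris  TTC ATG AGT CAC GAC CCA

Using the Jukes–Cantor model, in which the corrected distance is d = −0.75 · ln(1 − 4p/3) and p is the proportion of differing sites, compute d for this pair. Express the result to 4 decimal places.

0.3470

Mismatches occur at site 4 (C/A), site 8 (T/G), site 9 (C/T), site 10 (G/C), site 15 (T/C).
p = 5/18 = 0.277778.
d = −0.75 · ln(1 − (4/3)·0.277778) = −0.75 · ln(0.629629) = −0.75 · (-0.462625) = 0.3470.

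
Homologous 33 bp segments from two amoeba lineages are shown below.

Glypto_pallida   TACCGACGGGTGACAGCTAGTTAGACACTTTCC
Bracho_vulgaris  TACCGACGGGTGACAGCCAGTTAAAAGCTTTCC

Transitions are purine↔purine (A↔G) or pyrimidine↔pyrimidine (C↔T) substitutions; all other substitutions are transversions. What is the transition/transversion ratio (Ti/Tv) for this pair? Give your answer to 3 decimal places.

Mismatches occur at site 18 (T↔C, transition), site 24 (G↔A, transition), site 26 (C↔A, transversion), site 27 (A↔G, transition).
Of the 4 differences, 3 transitions and 1 transversion, so Ti/Tv = 3/1 = 3.000.

3.000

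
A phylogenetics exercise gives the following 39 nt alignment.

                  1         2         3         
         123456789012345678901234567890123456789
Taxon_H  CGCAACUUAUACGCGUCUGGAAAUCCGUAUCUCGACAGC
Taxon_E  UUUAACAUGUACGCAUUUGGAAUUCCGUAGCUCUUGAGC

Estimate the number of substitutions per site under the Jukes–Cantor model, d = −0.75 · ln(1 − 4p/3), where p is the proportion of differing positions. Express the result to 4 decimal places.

Differing sites — 1:C/U; 2:G/U; 3:C/U; 7:U/A; 9:A/G; 15:G/A; 17:C/U; 23:A/U; 30:U/G; 34:G/U; 35:A/U; 36:C/G.
p = 12/39 = 0.307692.
d = −0.75 · ln(1 − (4/3)·0.307692) = −0.75 · ln(0.589744) = −0.75 · (-0.528067) = 0.3961.

0.3961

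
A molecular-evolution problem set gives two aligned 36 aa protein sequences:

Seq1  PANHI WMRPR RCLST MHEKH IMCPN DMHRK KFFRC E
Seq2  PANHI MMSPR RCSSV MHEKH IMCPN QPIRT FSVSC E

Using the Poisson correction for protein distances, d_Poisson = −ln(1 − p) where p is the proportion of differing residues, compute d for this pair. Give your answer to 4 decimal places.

The sequences differ at positions 6 (W/M), 8 (R/S), 13 (L/S), 15 (T/V), 26 (D/Q), 27 (M/P), 28 (H/I), 30 (K/T), 31 (K/F), 32 (F/S), 33 (F/V), 34 (R/S).
p = 12/36 = 0.333333.
d = −ln(1 − 0.333333) = −ln(0.666667) = 0.4055.

0.4055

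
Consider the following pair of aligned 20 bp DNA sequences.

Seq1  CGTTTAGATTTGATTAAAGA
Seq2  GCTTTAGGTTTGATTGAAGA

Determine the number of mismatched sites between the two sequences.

4

Differing sites — 1:C/G; 2:G/C; 8:A/G; 16:A/G.
That gives 4 mismatches out of 20 aligned sites, so the Hamming distance is 4.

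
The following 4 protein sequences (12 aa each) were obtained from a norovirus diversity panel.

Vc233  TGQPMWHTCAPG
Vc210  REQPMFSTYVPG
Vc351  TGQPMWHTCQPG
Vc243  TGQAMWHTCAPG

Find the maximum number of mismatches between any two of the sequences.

Pairwise Hamming distances:
  Vc233 vs Vc210: 6
  Vc233 vs Vc351: 1
  Vc233 vs Vc243: 1
  Vc210 vs Vc351: 6
  Vc210 vs Vc243: 7
  Vc351 vs Vc243: 2
The largest is 7, between Vc210 and Vc243.

7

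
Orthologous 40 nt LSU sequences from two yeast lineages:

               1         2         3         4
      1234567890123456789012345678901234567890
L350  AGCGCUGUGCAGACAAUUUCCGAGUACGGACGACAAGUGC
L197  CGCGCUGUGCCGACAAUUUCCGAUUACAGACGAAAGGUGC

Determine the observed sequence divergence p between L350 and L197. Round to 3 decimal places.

The sequences differ at positions 1 (A/C), 11 (A/C), 24 (G/U), 28 (G/A), 34 (C/A), 36 (A/G).
There are 6 differences over 40 sites, so p = 6/40 = 0.150.

0.150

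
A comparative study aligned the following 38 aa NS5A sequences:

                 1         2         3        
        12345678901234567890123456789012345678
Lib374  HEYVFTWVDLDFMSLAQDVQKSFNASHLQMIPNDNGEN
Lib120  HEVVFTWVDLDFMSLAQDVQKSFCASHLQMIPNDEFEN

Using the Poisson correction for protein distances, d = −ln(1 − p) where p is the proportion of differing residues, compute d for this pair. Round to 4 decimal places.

Differing sites — 3:Y/V; 24:N/C; 35:N/E; 36:G/F.
p = 4/38 = 0.105263.
d = −ln(1 − 0.105263) = −ln(0.894737) = 0.1112.

0.1112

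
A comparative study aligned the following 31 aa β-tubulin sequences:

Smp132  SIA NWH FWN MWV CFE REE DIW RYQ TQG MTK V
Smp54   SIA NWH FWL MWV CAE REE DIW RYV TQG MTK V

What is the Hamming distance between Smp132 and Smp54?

Differing sites — 9:N/L; 14:F/A; 24:Q/V.
That gives 3 mismatches out of 31 aligned sites, so the Hamming distance is 3.

3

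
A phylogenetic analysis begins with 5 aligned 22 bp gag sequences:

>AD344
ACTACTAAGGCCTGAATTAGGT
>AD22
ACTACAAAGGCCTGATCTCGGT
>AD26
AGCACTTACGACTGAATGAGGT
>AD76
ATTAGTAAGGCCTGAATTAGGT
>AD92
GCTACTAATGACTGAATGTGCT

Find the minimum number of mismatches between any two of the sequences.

2

Pairwise Hamming distances:
  AD344 vs AD22: 4
  AD344 vs AD26: 6
  AD344 vs AD76: 2
  AD344 vs AD92: 6
  AD22 vs AD26: 10
  AD22 vs AD76: 6
  AD22 vs AD92: 9
  AD26 vs AD76: 7
  AD26 vs AD92: 7
  AD76 vs AD92: 8
The smallest is 2, between AD344 and AD76.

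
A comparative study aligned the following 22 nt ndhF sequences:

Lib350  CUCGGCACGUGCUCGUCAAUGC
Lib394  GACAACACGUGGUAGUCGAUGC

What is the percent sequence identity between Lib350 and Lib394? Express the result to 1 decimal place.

Mismatches occur at site 1 (C↔G), site 2 (U↔A), site 4 (G↔A), site 5 (G↔A), site 12 (C↔G), site 14 (C↔A), site 18 (A↔G).
15 of the 22 sites match, so the percent identity is 15/22 × 100 = 68.2%.

68.2%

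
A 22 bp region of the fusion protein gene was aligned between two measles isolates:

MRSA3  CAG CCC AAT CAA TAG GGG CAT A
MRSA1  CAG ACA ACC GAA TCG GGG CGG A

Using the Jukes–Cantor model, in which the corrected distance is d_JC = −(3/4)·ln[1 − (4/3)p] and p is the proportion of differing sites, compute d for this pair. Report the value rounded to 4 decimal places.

0.4975

Mismatches occur at site 4 (C→A), site 6 (C→A), site 8 (A→C), site 9 (T→C), site 10 (C→G), site 14 (A→C), site 20 (A→G), site 21 (T→G).
p = 8/22 = 0.363636.
d = −0.75 · ln(1 − (4/3)·0.363636) = −0.75 · ln(0.515152) = −0.75 · (-0.663293) = 0.4975.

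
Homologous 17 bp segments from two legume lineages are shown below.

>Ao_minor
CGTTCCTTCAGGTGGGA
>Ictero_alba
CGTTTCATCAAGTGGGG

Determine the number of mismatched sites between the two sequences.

4

The sequences differ at positions 5 (C/T), 7 (T/A), 11 (G/A), 17 (A/G).
That gives 4 mismatches out of 17 aligned sites, so the Hamming distance is 4.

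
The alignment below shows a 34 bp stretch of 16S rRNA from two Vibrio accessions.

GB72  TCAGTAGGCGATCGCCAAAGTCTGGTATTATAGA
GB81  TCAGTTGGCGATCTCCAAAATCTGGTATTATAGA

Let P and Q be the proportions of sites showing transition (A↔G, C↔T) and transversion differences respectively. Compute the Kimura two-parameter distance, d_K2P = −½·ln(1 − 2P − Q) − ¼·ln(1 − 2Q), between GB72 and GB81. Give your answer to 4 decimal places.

0.0939

Differing sites — 6:A/T (Tv); 14:G/T (Tv); 20:G/A (Ti).
Of the 3 differences, 1 transition and 2 transversions over 34 sites: P = 1/34 = 0.029412, Q = 2/34 = 0.058824.
d = −0.5·ln(0.882352) − 0.25·ln(0.882352) = −0.5·(-0.125164) − 0.25·(-0.125164) = 0.0939.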